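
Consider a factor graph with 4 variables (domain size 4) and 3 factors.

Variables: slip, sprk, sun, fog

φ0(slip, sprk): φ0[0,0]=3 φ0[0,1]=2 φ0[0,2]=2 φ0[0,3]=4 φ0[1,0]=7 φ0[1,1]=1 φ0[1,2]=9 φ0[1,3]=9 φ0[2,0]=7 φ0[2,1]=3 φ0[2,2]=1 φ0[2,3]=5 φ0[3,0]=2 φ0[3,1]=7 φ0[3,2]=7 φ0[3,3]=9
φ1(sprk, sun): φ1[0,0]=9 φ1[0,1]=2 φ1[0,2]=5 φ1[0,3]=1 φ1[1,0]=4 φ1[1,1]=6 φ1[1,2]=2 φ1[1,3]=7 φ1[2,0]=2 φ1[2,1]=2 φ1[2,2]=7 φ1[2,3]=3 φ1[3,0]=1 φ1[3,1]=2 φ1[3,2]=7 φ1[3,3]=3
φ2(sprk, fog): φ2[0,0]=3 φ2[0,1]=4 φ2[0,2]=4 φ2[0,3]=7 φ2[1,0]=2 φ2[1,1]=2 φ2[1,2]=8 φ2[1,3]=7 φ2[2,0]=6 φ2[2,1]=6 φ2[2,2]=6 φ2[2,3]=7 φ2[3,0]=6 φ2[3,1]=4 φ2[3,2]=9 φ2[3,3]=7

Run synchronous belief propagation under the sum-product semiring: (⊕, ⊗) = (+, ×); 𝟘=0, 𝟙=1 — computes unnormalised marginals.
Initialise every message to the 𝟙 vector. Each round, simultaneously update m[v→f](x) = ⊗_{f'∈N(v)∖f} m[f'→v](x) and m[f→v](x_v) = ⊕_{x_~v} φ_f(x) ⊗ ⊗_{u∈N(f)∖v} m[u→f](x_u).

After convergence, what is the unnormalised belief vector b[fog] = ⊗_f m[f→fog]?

b[fog] = [5165, 4786, 8023, 8309]

init: all messages = 𝟙 over 4 values
r1 m[φ0→slip] = [11, 26, 16, 25]
r1 m[φ0→sprk] = [19, 13, 19, 27]
r1 m[φ1→sprk] = [17, 19, 14, 13]
r1 m[φ1→sun] = [16, 12, 21, 14]
r1 m[φ2→sprk] = [18, 19, 25, 26]
r1 m[φ2→fog] = [17, 16, 27, 28]
r1 m[slip→φ0] = [1, 1, 1, 1]
r1 m[sprk→φ0] = [1, 1, 1, 1]
r1 m[sprk→φ1] = [1, 1, 1, 1]
r1 m[sprk→φ2] = [1, 1, 1, 1]
r1 m[sun→φ1] = [1, 1, 1, 1]
r1 m[fog→φ2] = [1, 1, 1, 1]
r2 m[φ0→slip] = [11, 26, 16, 25]
r2 m[φ0→sprk] = [19, 13, 19, 27]
r2 m[φ1→sprk] = [17, 19, 14, 13]
r2 m[φ1→sun] = [16, 12, 21, 14]
r2 m[φ2→sprk] = [18, 19, 25, 26]
r2 m[φ2→fog] = [17, 16, 27, 28]
r2 m[slip→φ0] = [1, 1, 1, 1]
r2 m[sprk→φ0] = [306, 361, 350, 338]
r2 m[sprk→φ1] = [342, 247, 475, 702]
r2 m[sprk→φ2] = [323, 247, 266, 351]
r2 m[sun→φ1] = [1, 1, 1, 1]
r2 m[fog→φ2] = [1, 1, 1, 1]
r3 m[φ0→slip] = [3692, 8695, 5265, 8631]
r3 m[φ0→sprk] = [19, 13, 19, 27]
r3 m[φ1→sprk] = [17, 19, 14, 13]
r3 m[φ1→sun] = [5718, 4520, 10443, 5602]
r3 m[φ2→sprk] = [18, 19, 25, 26]
r3 m[φ2→fog] = [5165, 4786, 8023, 8309]
r3 m[slip→φ0] = [1, 1, 1, 1]
r3 m[sprk→φ0] = [306, 361, 350, 338]
r3 m[sprk→φ1] = [342, 247, 475, 702]
r3 m[sprk→φ2] = [323, 247, 266, 351]
r3 m[sun→φ1] = [1, 1, 1, 1]
r3 m[fog→φ2] = [1, 1, 1, 1]
r4 m[φ0→slip] = [3692, 8695, 5265, 8631]
r4 m[φ0→sprk] = [19, 13, 19, 27]
r4 m[φ1→sprk] = [17, 19, 14, 13]
r4 m[φ1→sun] = [5718, 4520, 10443, 5602]
r4 m[φ2→sprk] = [18, 19, 25, 26]
r4 m[φ2→fog] = [5165, 4786, 8023, 8309]
r4 m[slip→φ0] = [1, 1, 1, 1]
r4 m[sprk→φ0] = [306, 361, 350, 338]
r4 m[sprk→φ1] = [342, 247, 475, 702]
r4 m[sprk→φ2] = [323, 247, 266, 351]
r4 m[sun→φ1] = [1, 1, 1, 1]
r4 m[fog→φ2] = [1, 1, 1, 1]
fixed point reached at round 4
b[fog] = ⊗ incoming = [5165, 4786, 8023, 8309]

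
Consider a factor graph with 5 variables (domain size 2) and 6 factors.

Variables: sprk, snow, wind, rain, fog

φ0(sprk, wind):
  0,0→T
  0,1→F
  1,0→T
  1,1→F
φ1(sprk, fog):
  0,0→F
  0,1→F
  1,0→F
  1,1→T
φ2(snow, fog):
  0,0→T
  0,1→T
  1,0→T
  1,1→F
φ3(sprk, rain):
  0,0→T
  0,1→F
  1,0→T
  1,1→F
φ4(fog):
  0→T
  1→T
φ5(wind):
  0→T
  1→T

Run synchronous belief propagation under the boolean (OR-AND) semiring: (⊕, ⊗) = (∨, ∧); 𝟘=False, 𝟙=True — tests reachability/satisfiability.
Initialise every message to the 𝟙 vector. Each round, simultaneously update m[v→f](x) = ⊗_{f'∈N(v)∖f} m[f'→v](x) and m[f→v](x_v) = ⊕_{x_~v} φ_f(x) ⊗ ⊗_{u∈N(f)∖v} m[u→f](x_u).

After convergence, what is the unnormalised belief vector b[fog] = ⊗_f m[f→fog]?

init: all messages = 𝟙 over 2 values
r1 m[φ0→sprk] = [T, T]
r1 m[φ0→wind] = [T, F]
r1 m[φ1→sprk] = [F, T]
r1 m[φ1→fog] = [F, T]
r1 m[φ2→snow] = [T, T]
r1 m[φ2→fog] = [T, T]
r1 m[φ3→sprk] = [T, T]
r1 m[φ3→rain] = [T, F]
r1 m[φ4→fog] = [T, T]
r1 m[φ5→wind] = [T, T]
r1 m[sprk→φ0] = [T, T]
r1 m[sprk→φ1] = [T, T]
r1 m[sprk→φ3] = [T, T]
r1 m[snow→φ2] = [T, T]
r1 m[wind→φ0] = [T, T]
r1 m[wind→φ5] = [T, T]
r1 m[rain→φ3] = [T, T]
r1 m[fog→φ1] = [T, T]
r1 m[fog→φ2] = [T, T]
r1 m[fog→φ4] = [T, T]
r2 m[φ0→sprk] = [T, T]
r2 m[φ0→wind] = [T, F]
r2 m[φ1→sprk] = [F, T]
r2 m[φ1→fog] = [F, T]
r2 m[φ2→snow] = [T, T]
r2 m[φ2→fog] = [T, T]
r2 m[φ3→sprk] = [T, T]
r2 m[φ3→rain] = [T, F]
r2 m[φ4→fog] = [T, T]
r2 m[φ5→wind] = [T, T]
r2 m[sprk→φ0] = [F, T]
r2 m[sprk→φ1] = [T, T]
r2 m[sprk→φ3] = [F, T]
r2 m[snow→φ2] = [T, T]
r2 m[wind→φ0] = [T, T]
r2 m[wind→φ5] = [T, F]
r2 m[rain→φ3] = [T, T]
r2 m[fog→φ1] = [T, T]
r2 m[fog→φ2] = [F, T]
r2 m[fog→φ4] = [F, T]
r3 m[φ0→sprk] = [T, T]
r3 m[φ0→wind] = [T, F]
r3 m[φ1→sprk] = [F, T]
r3 m[φ1→fog] = [F, T]
r3 m[φ2→snow] = [T, F]
r3 m[φ2→fog] = [T, T]
r3 m[φ3→sprk] = [T, T]
r3 m[φ3→rain] = [T, F]
r3 m[φ4→fog] = [T, T]
r3 m[φ5→wind] = [T, T]
r3 m[sprk→φ0] = [F, T]
r3 m[sprk→φ1] = [T, T]
r3 m[sprk→φ3] = [F, T]
r3 m[snow→φ2] = [T, T]
r3 m[wind→φ0] = [T, T]
r3 m[wind→φ5] = [T, F]
r3 m[rain→φ3] = [T, T]
r3 m[fog→φ1] = [T, T]
r3 m[fog→φ2] = [F, T]
r3 m[fog→φ4] = [F, T]
r4 m[φ0→sprk] = [T, T]
r4 m[φ0→wind] = [T, F]
r4 m[φ1→sprk] = [F, T]
r4 m[φ1→fog] = [F, T]
r4 m[φ2→snow] = [T, F]
r4 m[φ2→fog] = [T, T]
r4 m[φ3→sprk] = [T, T]
r4 m[φ3→rain] = [T, F]
r4 m[φ4→fog] = [T, T]
r4 m[φ5→wind] = [T, T]
r4 m[sprk→φ0] = [F, T]
r4 m[sprk→φ1] = [T, T]
r4 m[sprk→φ3] = [F, T]
r4 m[snow→φ2] = [T, T]
r4 m[wind→φ0] = [T, T]
r4 m[wind→φ5] = [T, F]
r4 m[rain→φ3] = [T, T]
r4 m[fog→φ1] = [T, T]
r4 m[fog→φ2] = [F, T]
r4 m[fog→φ4] = [F, T]
fixed point reached at round 4
b[fog] = ⊗ incoming = [F, T]

b[fog] = [F, T]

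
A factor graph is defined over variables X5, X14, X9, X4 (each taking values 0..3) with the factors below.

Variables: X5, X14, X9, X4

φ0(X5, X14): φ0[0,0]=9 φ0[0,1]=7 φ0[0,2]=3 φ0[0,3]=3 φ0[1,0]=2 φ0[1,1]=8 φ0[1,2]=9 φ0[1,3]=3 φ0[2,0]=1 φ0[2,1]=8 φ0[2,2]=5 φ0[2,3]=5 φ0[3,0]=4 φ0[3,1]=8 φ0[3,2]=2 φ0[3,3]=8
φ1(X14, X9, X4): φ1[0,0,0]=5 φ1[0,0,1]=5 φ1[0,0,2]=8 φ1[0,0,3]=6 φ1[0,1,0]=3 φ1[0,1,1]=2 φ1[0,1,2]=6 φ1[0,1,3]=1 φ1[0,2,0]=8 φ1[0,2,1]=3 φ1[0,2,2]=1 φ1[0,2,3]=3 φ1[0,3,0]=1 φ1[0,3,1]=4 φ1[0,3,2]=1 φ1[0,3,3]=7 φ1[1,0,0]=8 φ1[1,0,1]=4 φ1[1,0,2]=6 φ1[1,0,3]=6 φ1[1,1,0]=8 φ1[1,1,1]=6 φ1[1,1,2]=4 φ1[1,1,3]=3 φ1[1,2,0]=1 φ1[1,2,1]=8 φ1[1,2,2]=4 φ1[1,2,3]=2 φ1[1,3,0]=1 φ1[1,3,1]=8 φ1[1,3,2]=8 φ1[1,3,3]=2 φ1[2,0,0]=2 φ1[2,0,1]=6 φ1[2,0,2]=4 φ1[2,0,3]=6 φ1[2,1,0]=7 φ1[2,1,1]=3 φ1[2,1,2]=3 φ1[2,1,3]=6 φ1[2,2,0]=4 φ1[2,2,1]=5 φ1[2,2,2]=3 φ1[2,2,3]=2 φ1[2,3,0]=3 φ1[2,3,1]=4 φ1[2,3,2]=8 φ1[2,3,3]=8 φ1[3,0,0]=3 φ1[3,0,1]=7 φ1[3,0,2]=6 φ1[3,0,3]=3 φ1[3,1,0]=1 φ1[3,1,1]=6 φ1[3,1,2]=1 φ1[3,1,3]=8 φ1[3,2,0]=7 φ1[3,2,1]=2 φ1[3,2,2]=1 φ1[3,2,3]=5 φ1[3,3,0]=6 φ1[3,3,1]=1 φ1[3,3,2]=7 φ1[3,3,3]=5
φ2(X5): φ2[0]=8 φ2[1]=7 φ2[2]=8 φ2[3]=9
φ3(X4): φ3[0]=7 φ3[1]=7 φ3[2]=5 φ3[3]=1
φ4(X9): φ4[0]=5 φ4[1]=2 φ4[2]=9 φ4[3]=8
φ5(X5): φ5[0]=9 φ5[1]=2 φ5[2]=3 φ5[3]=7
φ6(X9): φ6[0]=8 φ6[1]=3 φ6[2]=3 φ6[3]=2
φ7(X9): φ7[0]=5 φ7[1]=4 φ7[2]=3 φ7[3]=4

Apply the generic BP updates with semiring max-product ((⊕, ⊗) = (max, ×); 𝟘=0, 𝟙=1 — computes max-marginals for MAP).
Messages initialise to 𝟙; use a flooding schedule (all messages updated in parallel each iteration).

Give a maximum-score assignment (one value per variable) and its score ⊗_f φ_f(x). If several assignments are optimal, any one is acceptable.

init: all messages = 𝟙 over 4 values
r1 m[φ0→X5] = [9, 9, 8, 8]
r1 m[φ0→X14] = [9, 8, 9, 8]
r1 m[φ1→X14] = [8, 8, 8, 8]
r1 m[φ1→X9] = [8, 8, 8, 8]
r1 m[φ1→X4] = [8, 8, 8, 8]
r1 m[φ2→X5] = [8, 7, 8, 9]
r1 m[φ3→X4] = [7, 7, 5, 1]
r1 m[φ4→X9] = [5, 2, 9, 8]
r1 m[φ5→X5] = [9, 2, 3, 7]
r1 m[φ6→X9] = [8, 3, 3, 2]
r1 m[φ7→X9] = [5, 4, 3, 4]
r1 m[X5→φ0] = [1, 1, 1, 1]
r1 m[X5→φ2] = [1, 1, 1, 1]
r1 m[X5→φ5] = [1, 1, 1, 1]
r1 m[X14→φ0] = [1, 1, 1, 1]
r1 m[X14→φ1] = [1, 1, 1, 1]
r1 m[X9→φ1] = [1, 1, 1, 1]
r1 m[X9→φ4] = [1, 1, 1, 1]
r1 m[X9→φ6] = [1, 1, 1, 1]
r1 m[X9→φ7] = [1, 1, 1, 1]
r1 m[X4→φ1] = [1, 1, 1, 1]
r1 m[X4→φ3] = [1, 1, 1, 1]
r2 m[φ0→X5] = [9, 9, 8, 8]
r2 m[φ0→X14] = [9, 8, 9, 8]
r2 m[φ1→X14] = [8, 8, 8, 8]
r2 m[φ1→X9] = [8, 8, 8, 8]
r2 m[φ1→X4] = [8, 8, 8, 8]
r2 m[φ2→X5] = [8, 7, 8, 9]
r2 m[φ3→X4] = [7, 7, 5, 1]
r2 m[φ4→X9] = [5, 2, 9, 8]
r2 m[φ5→X5] = [9, 2, 3, 7]
r2 m[φ6→X9] = [8, 3, 3, 2]
r2 m[φ7→X9] = [5, 4, 3, 4]
r2 m[X5→φ0] = [72, 14, 24, 63]
r2 m[X5→φ2] = [81, 18, 24, 56]
r2 m[X5→φ5] = [72, 63, 64, 72]
r2 m[X14→φ0] = [8, 8, 8, 8]
r2 m[X14→φ1] = [9, 8, 9, 8]
r2 m[X9→φ1] = [200, 24, 81, 64]
r2 m[X9→φ4] = [320, 96, 72, 64]
r2 m[X9→φ6] = [200, 64, 216, 256]
r2 m[X9→φ7] = [320, 48, 216, 128]
r2 m[X4→φ1] = [7, 7, 5, 1]
r2 m[X4→φ3] = [8, 8, 8, 8]
r3 m[φ0→X5] = [72, 72, 64, 64]
r3 m[φ0→X14] = [648, 504, 216, 504]
r3 m[φ1→X14] = [8000, 11200, 8400, 9800]
r3 m[φ1→X9] = [448, 448, 504, 448]
r3 m[φ1→X4] = [12800, 11200, 14400, 10800]
r3 m[φ2→X5] = [8, 7, 8, 9]
r3 m[φ3→X4] = [7, 7, 5, 1]
r3 m[φ4→X9] = [5, 2, 9, 8]
r3 m[φ5→X5] = [9, 2, 3, 7]
r3 m[φ6→X9] = [8, 3, 3, 2]
r3 m[φ7→X9] = [5, 4, 3, 4]
r3 m[X5→φ0] = [72, 14, 24, 63]
r3 m[X5→φ2] = [81, 18, 24, 56]
r3 m[X5→φ5] = [72, 63, 64, 72]
r3 m[X14→φ0] = [8, 8, 8, 8]
r3 m[X14→φ1] = [9, 8, 9, 8]
r3 m[X9→φ1] = [200, 24, 81, 64]
r3 m[X9→φ4] = [320, 96, 72, 64]
r3 m[X9→φ6] = [200, 64, 216, 256]
r3 m[X9→φ7] = [320, 48, 216, 128]
r3 m[X4→φ1] = [7, 7, 5, 1]
r3 m[X4→φ3] = [8, 8, 8, 8]
r4 m[φ0→X5] = [72, 72, 64, 64]
r4 m[φ0→X14] = [648, 504, 216, 504]
r4 m[φ1→X14] = [8000, 11200, 8400, 9800]
r4 m[φ1→X9] = [448, 448, 504, 448]
r4 m[φ1→X4] = [12800, 11200, 14400, 10800]
r4 m[φ2→X5] = [8, 7, 8, 9]
r4 m[φ3→X4] = [7, 7, 5, 1]
r4 m[φ4→X9] = [5, 2, 9, 8]
r4 m[φ5→X5] = [9, 2, 3, 7]
r4 m[φ6→X9] = [8, 3, 3, 2]
r4 m[φ7→X9] = [5, 4, 3, 4]
r4 m[X5→φ0] = [72, 14, 24, 63]
r4 m[X5→φ2] = [648, 144, 192, 448]
r4 m[X5→φ5] = [576, 504, 512, 576]
r4 m[X14→φ0] = [8000, 11200, 8400, 9800]
r4 m[X14→φ1] = [648, 504, 216, 504]
r4 m[X9→φ1] = [200, 24, 81, 64]
r4 m[X9→φ4] = [17920, 5376, 4536, 3584]
r4 m[X9→φ6] = [11200, 3584, 13608, 14336]
r4 m[X9→φ7] = [17920, 2688, 13608, 7168]
r4 m[X4→φ1] = [7, 7, 5, 1]
r4 m[X4→φ3] = [12800, 11200, 14400, 10800]
r5 m[φ0→X5] = [78400, 89600, 89600, 89600]
r5 m[φ0→X14] = [648, 504, 216, 504]
r5 m[φ1→X14] = [8000, 11200, 8400, 9800]
r5 m[φ1→X9] = [28224, 28224, 36288, 28224]
r5 m[φ1→X4] = [806400, 705600, 1036800, 777600]
r5 m[φ2→X5] = [8, 7, 8, 9]
r5 m[φ3→X4] = [7, 7, 5, 1]
r5 m[φ4→X9] = [5, 2, 9, 8]
r5 m[φ5→X5] = [9, 2, 3, 7]
r5 m[φ6→X9] = [8, 3, 3, 2]
r5 m[φ7→X9] = [5, 4, 3, 4]
r5 m[X5→φ0] = [72, 14, 24, 63]
r5 m[X5→φ2] = [648, 144, 192, 448]
r5 m[X5→φ5] = [576, 504, 512, 576]
r5 m[X14→φ0] = [8000, 11200, 8400, 9800]
r5 m[X14→φ1] = [648, 504, 216, 504]
r5 m[X9→φ1] = [200, 24, 81, 64]
r5 m[X9→φ4] = [17920, 5376, 4536, 3584]
r5 m[X9→φ6] = [11200, 3584, 13608, 14336]
r5 m[X9→φ7] = [17920, 2688, 13608, 7168]
r5 m[X4→φ1] = [7, 7, 5, 1]
r5 m[X4→φ3] = [12800, 11200, 14400, 10800]
r6 m[φ0→X5] = [78400, 89600, 89600, 89600]
r6 m[φ0→X14] = [648, 504, 216, 504]
r6 m[φ1→X14] = [8000, 11200, 8400, 9800]
r6 m[φ1→X9] = [28224, 28224, 36288, 28224]
r6 m[φ1→X4] = [806400, 705600, 1036800, 777600]
r6 m[φ2→X5] = [8, 7, 8, 9]
r6 m[φ3→X4] = [7, 7, 5, 1]
r6 m[φ4→X9] = [5, 2, 9, 8]
r6 m[φ5→X5] = [9, 2, 3, 7]
r6 m[φ6→X9] = [8, 3, 3, 2]
r6 m[φ7→X9] = [5, 4, 3, 4]
r6 m[X5→φ0] = [72, 14, 24, 63]
r6 m[X5→φ2] = [705600, 179200, 268800, 627200]
r6 m[X5→φ5] = [627200, 627200, 716800, 806400]
r6 m[X14→φ0] = [8000, 11200, 8400, 9800]
r6 m[X14→φ1] = [648, 504, 216, 504]
r6 m[X9→φ1] = [200, 24, 81, 64]
r6 m[X9→φ4] = [1128960, 338688, 326592, 225792]
r6 m[X9→φ6] = [705600, 225792, 979776, 903168]
r6 m[X9→φ7] = [1128960, 169344, 979776, 451584]
r6 m[X4→φ1] = [7, 7, 5, 1]
r6 m[X4→φ3] = [806400, 705600, 1036800, 777600]
r7 m[φ0→X5] = [78400, 89600, 89600, 89600]
r7 m[φ0→X14] = [648, 504, 216, 504]
r7 m[φ1→X14] = [8000, 11200, 8400, 9800]
r7 m[φ1→X9] = [28224, 28224, 36288, 28224]
r7 m[φ1→X4] = [806400, 705600, 1036800, 777600]
r7 m[φ2→X5] = [8, 7, 8, 9]
r7 m[φ3→X4] = [7, 7, 5, 1]
r7 m[φ4→X9] = [5, 2, 9, 8]
r7 m[φ5→X5] = [9, 2, 3, 7]
r7 m[φ6→X9] = [8, 3, 3, 2]
r7 m[φ7→X9] = [5, 4, 3, 4]
r7 m[X5→φ0] = [72, 14, 24, 63]
r7 m[X5→φ2] = [705600, 179200, 268800, 627200]
r7 m[X5→φ5] = [627200, 627200, 716800, 806400]
r7 m[X14→φ0] = [8000, 11200, 8400, 9800]
r7 m[X14→φ1] = [648, 504, 216, 504]
r7 m[X9→φ1] = [200, 24, 81, 64]
r7 m[X9→φ4] = [1128960, 338688, 326592, 225792]
r7 m[X9→φ6] = [705600, 225792, 979776, 903168]
r7 m[X9→φ7] = [1128960, 169344, 979776, 451584]
r7 m[X4→φ1] = [7, 7, 5, 1]
r7 m[X4→φ3] = [806400, 705600, 1036800, 777600]
fixed point reached at round 7
traceback from X5: (X5=0, X14=1, X9=0, X4=0), score=5644800

assignment: (X5=0, X14=1, X9=0, X4=0); score = 5644800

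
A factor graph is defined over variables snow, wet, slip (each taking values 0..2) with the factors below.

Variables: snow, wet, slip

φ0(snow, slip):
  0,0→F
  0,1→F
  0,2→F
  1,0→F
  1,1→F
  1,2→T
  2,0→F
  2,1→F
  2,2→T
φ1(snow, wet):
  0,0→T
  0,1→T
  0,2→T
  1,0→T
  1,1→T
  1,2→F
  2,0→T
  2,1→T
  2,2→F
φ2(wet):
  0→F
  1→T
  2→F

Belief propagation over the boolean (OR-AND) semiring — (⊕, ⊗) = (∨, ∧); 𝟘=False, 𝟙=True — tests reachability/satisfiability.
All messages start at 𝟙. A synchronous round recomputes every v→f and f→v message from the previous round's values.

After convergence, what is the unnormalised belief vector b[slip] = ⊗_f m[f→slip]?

init: all messages = 𝟙 over 3 values
r1 m[φ0→snow] = [F, T, T]
r1 m[φ0→slip] = [F, F, T]
r1 m[φ1→snow] = [T, T, T]
r1 m[φ1→wet] = [T, T, T]
r1 m[φ2→wet] = [F, T, F]
r1 m[snow→φ0] = [T, T, T]
r1 m[snow→φ1] = [T, T, T]
r1 m[wet→φ1] = [T, T, T]
r1 m[wet→φ2] = [T, T, T]
r1 m[slip→φ0] = [T, T, T]
r2 m[φ0→snow] = [F, T, T]
r2 m[φ0→slip] = [F, F, T]
r2 m[φ1→snow] = [T, T, T]
r2 m[φ1→wet] = [T, T, T]
r2 m[φ2→wet] = [F, T, F]
r2 m[snow→φ0] = [T, T, T]
r2 m[snow→φ1] = [F, T, T]
r2 m[wet→φ1] = [F, T, F]
r2 m[wet→φ2] = [T, T, T]
r2 m[slip→φ0] = [T, T, T]
r3 m[φ0→snow] = [F, T, T]
r3 m[φ0→slip] = [F, F, T]
r3 m[φ1→snow] = [T, T, T]
r3 m[φ1→wet] = [T, T, F]
r3 m[φ2→wet] = [F, T, F]
r3 m[snow→φ0] = [T, T, T]
r3 m[snow→φ1] = [F, T, T]
r3 m[wet→φ1] = [F, T, F]
r3 m[wet→φ2] = [T, T, T]
r3 m[slip→φ0] = [T, T, T]
r4 m[φ0→snow] = [F, T, T]
r4 m[φ0→slip] = [F, F, T]
r4 m[φ1→snow] = [T, T, T]
r4 m[φ1→wet] = [T, T, F]
r4 m[φ2→wet] = [F, T, F]
r4 m[snow→φ0] = [T, T, T]
r4 m[snow→φ1] = [F, T, T]
r4 m[wet→φ1] = [F, T, F]
r4 m[wet→φ2] = [T, T, F]
r4 m[slip→φ0] = [T, T, T]
r5 m[φ0→snow] = [F, T, T]
r5 m[φ0→slip] = [F, F, T]
r5 m[φ1→snow] = [T, T, T]
r5 m[φ1→wet] = [T, T, F]
r5 m[φ2→wet] = [F, T, F]
r5 m[snow→φ0] = [T, T, T]
r5 m[snow→φ1] = [F, T, T]
r5 m[wet→φ1] = [F, T, F]
r5 m[wet→φ2] = [T, T, F]
r5 m[slip→φ0] = [T, T, T]
fixed point reached at round 5
b[slip] = ⊗ incoming = [F, F, T]

b[slip] = [F, F, T]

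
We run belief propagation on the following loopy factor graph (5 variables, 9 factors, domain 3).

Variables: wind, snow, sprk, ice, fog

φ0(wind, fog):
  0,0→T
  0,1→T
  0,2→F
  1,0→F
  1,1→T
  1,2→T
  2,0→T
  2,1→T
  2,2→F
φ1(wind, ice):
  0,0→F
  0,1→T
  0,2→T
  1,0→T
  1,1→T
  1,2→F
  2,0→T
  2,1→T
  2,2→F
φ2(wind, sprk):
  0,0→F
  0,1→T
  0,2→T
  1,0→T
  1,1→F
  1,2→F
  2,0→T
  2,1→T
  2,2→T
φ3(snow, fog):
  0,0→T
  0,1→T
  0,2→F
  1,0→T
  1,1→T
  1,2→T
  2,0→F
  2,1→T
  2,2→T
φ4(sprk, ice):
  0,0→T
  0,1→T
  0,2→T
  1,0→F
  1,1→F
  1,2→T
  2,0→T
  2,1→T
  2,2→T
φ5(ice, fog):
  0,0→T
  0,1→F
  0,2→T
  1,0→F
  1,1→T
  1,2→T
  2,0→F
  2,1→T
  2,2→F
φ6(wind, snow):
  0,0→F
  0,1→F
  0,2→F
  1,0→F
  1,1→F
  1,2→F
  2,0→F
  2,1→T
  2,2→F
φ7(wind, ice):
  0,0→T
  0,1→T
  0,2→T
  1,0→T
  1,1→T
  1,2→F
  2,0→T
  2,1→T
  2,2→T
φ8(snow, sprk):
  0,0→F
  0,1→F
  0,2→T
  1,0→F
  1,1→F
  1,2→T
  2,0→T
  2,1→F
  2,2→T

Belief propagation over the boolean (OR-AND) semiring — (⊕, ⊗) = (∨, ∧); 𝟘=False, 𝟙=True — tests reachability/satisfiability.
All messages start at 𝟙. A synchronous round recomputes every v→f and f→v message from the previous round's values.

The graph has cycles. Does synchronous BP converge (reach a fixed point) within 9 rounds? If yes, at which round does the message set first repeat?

init: all messages = 𝟙 over 3 values
r1 m[φ0→wind] = [T, T, T]
r1 m[φ0→fog] = [T, T, T]
r1 m[φ1→wind] = [T, T, T]
r1 m[φ1→ice] = [T, T, T]
r1 m[φ2→wind] = [T, T, T]
r1 m[φ2→sprk] = [T, T, T]
r1 m[φ3→snow] = [T, T, T]
r1 m[φ3→fog] = [T, T, T]
r1 m[φ4→sprk] = [T, T, T]
r1 m[φ4→ice] = [T, T, T]
r1 m[φ5→ice] = [T, T, T]
r1 m[φ5→fog] = [T, T, T]
r1 m[φ6→wind] = [F, F, T]
r1 m[φ6→snow] = [F, T, F]
r1 m[φ7→wind] = [T, T, T]
r1 m[φ7→ice] = [T, T, T]
r1 m[φ8→snow] = [T, T, T]
r1 m[φ8→sprk] = [T, F, T]
r1 m[wind→φ0] = [T, T, T]
r1 m[wind→φ1] = [T, T, T]
r1 m[wind→φ2] = [T, T, T]
r1 m[wind→φ6] = [T, T, T]
r1 m[wind→φ7] = [T, T, T]
r1 m[snow→φ3] = [T, T, T]
r1 m[snow→φ6] = [T, T, T]
r1 m[snow→φ8] = [T, T, T]
r1 m[sprk→φ2] = [T, T, T]
r1 m[sprk→φ4] = [T, T, T]
r1 m[sprk→φ8] = [T, T, T]
r1 m[ice→φ1] = [T, T, T]
r1 m[ice→φ4] = [T, T, T]
r1 m[ice→φ5] = [T, T, T]
r1 m[ice→φ7] = [T, T, T]
r1 m[fog→φ0] = [T, T, T]
r1 m[fog→φ3] = [T, T, T]
r1 m[fog→φ5] = [T, T, T]
r2 m[φ0→wind] = [T, T, T]
r2 m[φ0→fog] = [T, T, T]
r2 m[φ1→wind] = [T, T, T]
r2 m[φ1→ice] = [T, T, T]
r2 m[φ2→wind] = [T, T, T]
r2 m[φ2→sprk] = [T, T, T]
r2 m[φ3→snow] = [T, T, T]
r2 m[φ3→fog] = [T, T, T]
r2 m[φ4→sprk] = [T, T, T]
r2 m[φ4→ice] = [T, T, T]
r2 m[φ5→ice] = [T, T, T]
r2 m[φ5→fog] = [T, T, T]
r2 m[φ6→wind] = [F, F, T]
r2 m[φ6→snow] = [F, T, F]
r2 m[φ7→wind] = [T, T, T]
r2 m[φ7→ice] = [T, T, T]
r2 m[φ8→snow] = [T, T, T]
r2 m[φ8→sprk] = [T, F, T]
r2 m[wind→φ0] = [F, F, T]
r2 m[wind→φ1] = [F, F, T]
r2 m[wind→φ2] = [F, F, T]
r2 m[wind→φ6] = [T, T, T]
r2 m[wind→φ7] = [F, F, T]
r2 m[snow→φ3] = [F, T, F]
r2 m[snow→φ6] = [T, T, T]
r2 m[snow→φ8] = [F, T, F]
r2 m[sprk→φ2] = [T, F, T]
r2 m[sprk→φ4] = [T, F, T]
r2 m[sprk→φ8] = [T, T, T]
r2 m[ice→φ1] = [T, T, T]
r2 m[ice→φ4] = [T, T, T]
r2 m[ice→φ5] = [T, T, T]
r2 m[ice→φ7] = [T, T, T]
r2 m[fog→φ0] = [T, T, T]
r2 m[fog→φ3] = [T, T, T]
r2 m[fog→φ5] = [T, T, T]
r3 m[φ0→wind] = [T, T, T]
r3 m[φ0→fog] = [T, T, F]
r3 m[φ1→wind] = [T, T, T]
r3 m[φ1→ice] = [T, T, F]
r3 m[φ2→wind] = [T, T, T]
r3 m[φ2→sprk] = [T, T, T]
r3 m[φ3→snow] = [T, T, T]
r3 m[φ3→fog] = [T, T, T]
r3 m[φ4→sprk] = [T, T, T]
r3 m[φ4→ice] = [T, T, T]
r3 m[φ5→ice] = [T, T, T]
r3 m[φ5→fog] = [T, T, T]
r3 m[φ6→wind] = [F, F, T]
r3 m[φ6→snow] = [F, T, F]
r3 m[φ7→wind] = [T, T, T]
r3 m[φ7→ice] = [T, T, T]
r3 m[φ8→snow] = [T, T, T]
r3 m[φ8→sprk] = [F, F, T]
r3 m[wind→φ0] = [F, F, T]
r3 m[wind→φ1] = [F, F, T]
r3 m[wind→φ2] = [F, F, T]
r3 m[wind→φ6] = [T, T, T]
r3 m[wind→φ7] = [F, F, T]
r3 m[snow→φ3] = [F, T, F]
r3 m[snow→φ6] = [T, T, T]
r3 m[snow→φ8] = [F, T, F]
r3 m[sprk→φ2] = [T, F, T]
r3 m[sprk→φ4] = [T, F, T]
r3 m[sprk→φ8] = [T, T, T]
r3 m[ice→φ1] = [T, T, T]
r3 m[ice→φ4] = [T, T, T]
r3 m[ice→φ5] = [T, T, T]
r3 m[ice→φ7] = [T, T, T]
r3 m[fog→φ0] = [T, T, T]
r3 m[fog→φ3] = [T, T, T]
r3 m[fog→φ5] = [T, T, T]
r4 m[φ0→wind] = [T, T, T]
r4 m[φ0→fog] = [T, T, F]
r4 m[φ1→wind] = [T, T, T]
r4 m[φ1→ice] = [T, T, F]
r4 m[φ2→wind] = [T, T, T]
r4 m[φ2→sprk] = [T, T, T]
r4 m[φ3→snow] = [T, T, T]
r4 m[φ3→fog] = [T, T, T]
r4 m[φ4→sprk] = [T, T, T]
r4 m[φ4→ice] = [T, T, T]
r4 m[φ5→ice] = [T, T, T]
r4 m[φ5→fog] = [T, T, T]
r4 m[φ6→wind] = [F, F, T]
r4 m[φ6→snow] = [F, T, F]
r4 m[φ7→wind] = [T, T, T]
r4 m[φ7→ice] = [T, T, T]
r4 m[φ8→snow] = [T, T, T]
r4 m[φ8→sprk] = [F, F, T]
r4 m[wind→φ0] = [F, F, T]
r4 m[wind→φ1] = [F, F, T]
r4 m[wind→φ2] = [F, F, T]
r4 m[wind→φ6] = [T, T, T]
r4 m[wind→φ7] = [F, F, T]
r4 m[snow→φ3] = [F, T, F]
r4 m[snow→φ6] = [T, T, T]
r4 m[snow→φ8] = [F, T, F]
r4 m[sprk→φ2] = [F, F, T]
r4 m[sprk→φ4] = [F, F, T]
r4 m[sprk→φ8] = [T, T, T]
r4 m[ice→φ1] = [T, T, T]
r4 m[ice→φ4] = [T, T, F]
r4 m[ice→φ5] = [T, T, F]
r4 m[ice→φ7] = [T, T, F]
r4 m[fog→φ0] = [T, T, T]
r4 m[fog→φ3] = [T, T, F]
r4 m[fog→φ5] = [T, T, F]
r5 m[φ0→wind] = [T, T, T]
r5 m[φ0→fog] = [T, T, F]
r5 m[φ1→wind] = [T, T, T]
r5 m[φ1→ice] = [T, T, F]
r5 m[φ2→wind] = [T, F, T]
r5 m[φ2→sprk] = [T, T, T]
r5 m[φ3→snow] = [T, T, T]
r5 m[φ3→fog] = [T, T, T]
r5 m[φ4→sprk] = [T, F, T]
r5 m[φ4→ice] = [T, T, T]
r5 m[φ5→ice] = [T, T, T]
r5 m[φ5→fog] = [T, T, T]
r5 m[φ6→wind] = [F, F, T]
r5 m[φ6→snow] = [F, T, F]
r5 m[φ7→wind] = [T, T, T]
r5 m[φ7→ice] = [T, T, T]
r5 m[φ8→snow] = [T, T, T]
r5 m[φ8→sprk] = [F, F, T]
r5 m[wind→φ0] = [F, F, T]
r5 m[wind→φ1] = [F, F, T]
r5 m[wind→φ2] = [F, F, T]
r5 m[wind→φ6] = [T, T, T]
r5 m[wind→φ7] = [F, F, T]
r5 m[snow→φ3] = [F, T, F]
r5 m[snow→φ6] = [T, T, T]
r5 m[snow→φ8] = [F, T, F]
r5 m[sprk→φ2] = [F, F, T]
r5 m[sprk→φ4] = [F, F, T]
r5 m[sprk→φ8] = [T, T, T]
r5 m[ice→φ1] = [T, T, T]
r5 m[ice→φ4] = [T, T, F]
r5 m[ice→φ5] = [T, T, F]
r5 m[ice→φ7] = [T, T, F]
r5 m[fog→φ0] = [T, T, T]
r5 m[fog→φ3] = [T, T, F]
r5 m[fog→φ5] = [T, T, F]
r6 m[φ0→wind] = [T, T, T]
r6 m[φ0→fog] = [T, T, F]
r6 m[φ1→wind] = [T, T, T]
r6 m[φ1→ice] = [T, T, F]
r6 m[φ2→wind] = [T, F, T]
r6 m[φ2→sprk] = [T, T, T]
r6 m[φ3→snow] = [T, T, T]
r6 m[φ3→fog] = [T, T, T]
r6 m[φ4→sprk] = [T, F, T]
r6 m[φ4→ice] = [T, T, T]
r6 m[φ5→ice] = [T, T, T]
r6 m[φ5→fog] = [T, T, T]
r6 m[φ6→wind] = [F, F, T]
r6 m[φ6→snow] = [F, T, F]
r6 m[φ7→wind] = [T, T, T]
r6 m[φ7→ice] = [T, T, T]
r6 m[φ8→snow] = [T, T, T]
r6 m[φ8→sprk] = [F, F, T]
r6 m[wind→φ0] = [F, F, T]
r6 m[wind→φ1] = [F, F, T]
r6 m[wind→φ2] = [F, F, T]
r6 m[wind→φ6] = [T, F, T]
r6 m[wind→φ7] = [F, F, T]
r6 m[snow→φ3] = [F, T, F]
r6 m[snow→φ6] = [T, T, T]
r6 m[snow→φ8] = [F, T, F]
r6 m[sprk→φ2] = [F, F, T]
r6 m[sprk→φ4] = [F, F, T]
r6 m[sprk→φ8] = [T, F, T]
r6 m[ice→φ1] = [T, T, T]
r6 m[ice→φ4] = [T, T, F]
r6 m[ice→φ5] = [T, T, F]
r6 m[ice→φ7] = [T, T, F]
r6 m[fog→φ0] = [T, T, T]
r6 m[fog→φ3] = [T, T, F]
r6 m[fog→φ5] = [T, T, F]
r7 m[φ0→wind] = [T, T, T]
r7 m[φ0→fog] = [T, T, F]
r7 m[φ1→wind] = [T, T, T]
r7 m[φ1→ice] = [T, T, F]
r7 m[φ2→wind] = [T, F, T]
r7 m[φ2→sprk] = [T, T, T]
r7 m[φ3→snow] = [T, T, T]
r7 m[φ3→fog] = [T, T, T]
r7 m[φ4→sprk] = [T, F, T]
r7 m[φ4→ice] = [T, T, T]
r7 m[φ5→ice] = [T, T, T]
r7 m[φ5→fog] = [T, T, T]
r7 m[φ6→wind] = [F, F, T]
r7 m[φ6→snow] = [F, T, F]
r7 m[φ7→wind] = [T, T, T]
r7 m[φ7→ice] = [T, T, T]
r7 m[φ8→snow] = [T, T, T]
r7 m[φ8→sprk] = [F, F, T]
r7 m[wind→φ0] = [F, F, T]
r7 m[wind→φ1] = [F, F, T]
r7 m[wind→φ2] = [F, F, T]
r7 m[wind→φ6] = [T, F, T]
r7 m[wind→φ7] = [F, F, T]
r7 m[snow→φ3] = [F, T, F]
r7 m[snow→φ6] = [T, T, T]
r7 m[snow→φ8] = [F, T, F]
r7 m[sprk→φ2] = [F, F, T]
r7 m[sprk→φ4] = [F, F, T]
r7 m[sprk→φ8] = [T, F, T]
r7 m[ice→φ1] = [T, T, T]
r7 m[ice→φ4] = [T, T, F]
r7 m[ice→φ5] = [T, T, F]
r7 m[ice→φ7] = [T, T, F]
r7 m[fog→φ0] = [T, T, T]
r7 m[fog→φ3] = [T, T, F]
r7 m[fog→φ5] = [T, T, F]
fixed point reached at round 7
messages reach a fixed point at round 7

CONVERGED at round 7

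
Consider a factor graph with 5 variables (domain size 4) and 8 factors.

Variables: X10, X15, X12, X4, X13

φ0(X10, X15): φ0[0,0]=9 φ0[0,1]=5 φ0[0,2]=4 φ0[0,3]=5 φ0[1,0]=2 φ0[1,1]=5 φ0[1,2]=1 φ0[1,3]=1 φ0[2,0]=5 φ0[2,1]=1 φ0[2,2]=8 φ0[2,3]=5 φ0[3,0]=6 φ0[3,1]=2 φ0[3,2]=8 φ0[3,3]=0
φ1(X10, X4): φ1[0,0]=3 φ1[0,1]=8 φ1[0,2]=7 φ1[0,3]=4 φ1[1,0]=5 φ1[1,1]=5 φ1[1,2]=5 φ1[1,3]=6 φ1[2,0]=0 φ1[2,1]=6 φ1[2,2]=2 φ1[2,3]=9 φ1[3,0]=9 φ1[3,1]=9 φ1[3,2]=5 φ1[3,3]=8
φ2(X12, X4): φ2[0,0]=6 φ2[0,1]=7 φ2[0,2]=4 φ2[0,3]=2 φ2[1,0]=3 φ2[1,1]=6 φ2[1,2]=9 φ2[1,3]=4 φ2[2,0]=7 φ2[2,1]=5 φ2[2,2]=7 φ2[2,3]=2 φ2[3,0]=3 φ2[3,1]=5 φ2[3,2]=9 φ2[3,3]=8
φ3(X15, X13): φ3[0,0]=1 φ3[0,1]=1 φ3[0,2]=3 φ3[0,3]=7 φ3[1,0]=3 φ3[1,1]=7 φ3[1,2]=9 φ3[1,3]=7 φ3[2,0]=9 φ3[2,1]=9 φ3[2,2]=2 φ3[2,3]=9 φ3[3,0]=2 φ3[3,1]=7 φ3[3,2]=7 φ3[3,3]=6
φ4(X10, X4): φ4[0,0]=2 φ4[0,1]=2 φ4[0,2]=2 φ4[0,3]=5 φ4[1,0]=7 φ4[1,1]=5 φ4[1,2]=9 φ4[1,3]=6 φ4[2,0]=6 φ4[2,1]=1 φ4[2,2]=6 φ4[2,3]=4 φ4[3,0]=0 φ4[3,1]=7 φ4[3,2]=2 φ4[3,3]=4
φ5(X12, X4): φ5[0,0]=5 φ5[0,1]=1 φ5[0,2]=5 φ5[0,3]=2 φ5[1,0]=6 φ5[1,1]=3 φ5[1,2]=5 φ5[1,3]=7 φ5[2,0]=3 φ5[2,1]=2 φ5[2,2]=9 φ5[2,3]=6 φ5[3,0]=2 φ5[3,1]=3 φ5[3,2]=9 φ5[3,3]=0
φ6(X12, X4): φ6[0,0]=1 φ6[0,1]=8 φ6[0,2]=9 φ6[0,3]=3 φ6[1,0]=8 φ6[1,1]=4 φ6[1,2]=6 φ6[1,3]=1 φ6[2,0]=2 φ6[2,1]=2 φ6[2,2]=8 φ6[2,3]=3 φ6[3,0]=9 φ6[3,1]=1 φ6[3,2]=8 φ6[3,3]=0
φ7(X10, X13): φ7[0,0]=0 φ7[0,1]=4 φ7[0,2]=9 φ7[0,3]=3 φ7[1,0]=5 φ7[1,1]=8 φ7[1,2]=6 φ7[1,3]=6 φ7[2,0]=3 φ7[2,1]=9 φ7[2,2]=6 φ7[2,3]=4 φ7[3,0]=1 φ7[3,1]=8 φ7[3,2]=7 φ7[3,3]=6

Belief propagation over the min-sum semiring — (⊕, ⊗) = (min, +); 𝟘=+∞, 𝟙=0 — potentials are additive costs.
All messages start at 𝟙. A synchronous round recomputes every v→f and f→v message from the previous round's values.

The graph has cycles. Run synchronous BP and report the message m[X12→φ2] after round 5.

message @ round 5 = [15, 21, 14, 16]

init: all messages = 𝟙 over 4 values
r1 m[φ0→X10] = [4, 1, 1, 0]
r1 m[φ0→X15] = [2, 1, 1, 0]
r1 m[φ1→X10] = [3, 5, 0, 5]
r1 m[φ1→X4] = [0, 5, 2, 4]
r1 m[φ2→X12] = [2, 3, 2, 3]
r1 m[φ2→X4] = [3, 5, 4, 2]
r1 m[φ3→X15] = [1, 3, 2, 2]
r1 m[φ3→X13] = [1, 1, 2, 6]
r1 m[φ4→X10] = [2, 5, 1, 0]
r1 m[φ4→X4] = [0, 1, 2, 4]
r1 m[φ5→X12] = [1, 3, 2, 0]
r1 m[φ5→X4] = [2, 1, 5, 0]
r1 m[φ6→X12] = [1, 1, 2, 0]
r1 m[φ6→X4] = [1, 1, 6, 0]
r1 m[φ7→X10] = [0, 5, 3, 1]
r1 m[φ7→X13] = [0, 4, 6, 3]
r1 m[X10→φ0] = [0, 0, 0, 0]
r1 m[X10→φ1] = [0, 0, 0, 0]
r1 m[X10→φ4] = [0, 0, 0, 0]
r1 m[X10→φ7] = [0, 0, 0, 0]
r1 m[X15→φ0] = [0, 0, 0, 0]
r1 m[X15→φ3] = [0, 0, 0, 0]
r1 m[X12→φ2] = [0, 0, 0, 0]
r1 m[X12→φ5] = [0, 0, 0, 0]
r1 m[X12→φ6] = [0, 0, 0, 0]
r1 m[X4→φ1] = [0, 0, 0, 0]
r1 m[X4→φ2] = [0, 0, 0, 0]
r1 m[X4→φ4] = [0, 0, 0, 0]
r1 m[X4→φ5] = [0, 0, 0, 0]
r1 m[X4→φ6] = [0, 0, 0, 0]
r1 m[X13→φ3] = [0, 0, 0, 0]
r1 m[X13→φ7] = [0, 0, 0, 0]
r2 m[φ0→X10] = [4, 1, 1, 0]
r2 m[φ0→X15] = [2, 1, 1, 0]
r2 m[φ1→X10] = [3, 5, 0, 5]
r2 m[φ1→X4] = [0, 5, 2, 4]
r2 m[φ2→X12] = [2, 3, 2, 3]
r2 m[φ2→X4] = [3, 5, 4, 2]
r2 m[φ3→X15] = [1, 3, 2, 2]
r2 m[φ3→X13] = [1, 1, 2, 6]
r2 m[φ4→X10] = [2, 5, 1, 0]
r2 m[φ4→X4] = [0, 1, 2, 4]
r2 m[φ5→X12] = [1, 3, 2, 0]
r2 m[φ5→X4] = [2, 1, 5, 0]
r2 m[φ6→X12] = [1, 1, 2, 0]
r2 m[φ6→X4] = [1, 1, 6, 0]
r2 m[φ7→X10] = [0, 5, 3, 1]
r2 m[φ7→X13] = [0, 4, 6, 3]
r2 m[X10→φ0] = [5, 15, 4, 6]
r2 m[X10→φ1] = [6, 11, 5, 1]
r2 m[X10→φ4] = [7, 11, 4, 6]
r2 m[X10→φ7] = [9, 11, 2, 5]
r2 m[X15→φ0] = [1, 3, 2, 2]
r2 m[X15→φ3] = [2, 1, 1, 0]
r2 m[X12→φ2] = [2, 4, 4, 0]
r2 m[X12→φ5] = [3, 4, 4, 3]
r2 m[X12→φ6] = [3, 6, 4, 3]
r2 m[X4→φ1] = [6, 8, 17, 6]
r2 m[X4→φ2] = [3, 8, 15, 8]
r2 m[X4→φ4] = [6, 12, 17, 6]
r2 m[X4→φ5] = [4, 12, 14, 10]
r2 m[X4→φ6] = [5, 12, 13, 10]
r2 m[X13→φ3] = [0, 4, 6, 3]
r2 m[X13→φ7] = [1, 1, 2, 6]
r3 m[φ0→X10] = [6, 3, 4, 2]
r3 m[φ0→X15] = [9, 5, 9, 6]
r3 m[φ1→X10] = [9, 11, 6, 14]
r3 m[φ1→X4] = [5, 10, 6, 9]
r3 m[φ2→X12] = [9, 6, 10, 6]
r3 m[φ2→X4] = [3, 5, 6, 4]
r3 m[φ3→X15] = [1, 3, 8, 2]
r3 m[φ3→X13] = [2, 3, 3, 6]
r3 m[φ4→X10] = [8, 12, 10, 6]
r3 m[φ4→X4] = [6, 5, 8, 8]
r3 m[φ5→X12] = [9, 10, 7, 6]
r3 m[φ5→X4] = [5, 4, 8, 3]
r3 m[φ6→X12] = [6, 11, 7, 10]
r3 m[φ6→X4] = [4, 4, 11, 3]
r3 m[φ7→X10] = [1, 6, 4, 2]
r3 m[φ7→X13] = [5, 11, 8, 6]
r3 m[X10→φ0] = [5, 15, 4, 6]
r3 m[X10→φ1] = [6, 11, 5, 1]
r3 m[X10→φ4] = [7, 11, 4, 6]
r3 m[X10→φ7] = [9, 11, 2, 5]
r3 m[X15→φ0] = [1, 3, 2, 2]
r3 m[X15→φ3] = [2, 1, 1, 0]
r3 m[X12→φ2] = [2, 4, 4, 0]
r3 m[X12→φ5] = [3, 4, 4, 3]
r3 m[X12→φ6] = [3, 6, 4, 3]
r3 m[X4→φ1] = [6, 8, 17, 6]
r3 m[X4→φ2] = [3, 8, 15, 8]
r3 m[X4→φ4] = [6, 12, 17, 6]
r3 m[X4→φ5] = [4, 12, 14, 10]
r3 m[X4→φ6] = [5, 12, 13, 10]
r3 m[X13→φ3] = [0, 4, 6, 3]
r3 m[X13→φ7] = [1, 1, 2, 6]
r4 m[φ0→X10] = [6, 3, 4, 2]
r4 m[φ0→X15] = [9, 5, 9, 6]
r4 m[φ1→X10] = [9, 11, 6, 14]
r4 m[φ1→X4] = [5, 10, 6, 9]
r4 m[φ2→X12] = [9, 6, 10, 6]
r4 m[φ2→X4] = [3, 5, 6, 4]
r4 m[φ3→X15] = [1, 3, 8, 2]
r4 m[φ3→X13] = [2, 3, 3, 6]
r4 m[φ4→X10] = [8, 12, 10, 6]
r4 m[φ4→X4] = [6, 5, 8, 8]
r4 m[φ5→X12] = [9, 10, 7, 6]
r4 m[φ5→X4] = [5, 4, 8, 3]
r4 m[φ6→X12] = [6, 11, 7, 10]
r4 m[φ6→X4] = [4, 4, 11, 3]
r4 m[φ7→X10] = [1, 6, 4, 2]
r4 m[φ7→X13] = [5, 11, 8, 6]
r4 m[X10→φ0] = [18, 29, 20, 22]
r4 m[X10→φ1] = [15, 21, 18, 10]
r4 m[X10→φ4] = [16, 20, 14, 18]
r4 m[X10→φ7] = [23, 26, 20, 22]
r4 m[X15→φ0] = [1, 3, 8, 2]
r4 m[X15→φ3] = [9, 5, 9, 6]
r4 m[X12→φ2] = [15, 21, 14, 16]
r4 m[X12→φ5] = [15, 17, 17, 16]
r4 m[X12→φ6] = [18, 16, 17, 12]
r4 m[X4→φ1] = [18, 18, 33, 18]
r4 m[X4→φ2] = [20, 23, 33, 23]
r4 m[X4→φ4] = [17, 23, 31, 19]
r4 m[X4→φ5] = [18, 24, 31, 24]
r4 m[X4→φ6] = [19, 24, 28, 24]
r4 m[X13→φ3] = [5, 11, 8, 6]
r4 m[X13→φ7] = [2, 3, 3, 6]
r5 m[φ0→X10] = [7, 3, 4, 2]
r5 m[φ0→X15] = [25, 21, 22, 22]
r5 m[φ1→X10] = [21, 23, 18, 26]
r5 m[φ1→X4] = [18, 19, 15, 18]
r5 m[φ2→X12] = [25, 23, 25, 23]
r5 m[φ2→X4] = [19, 19, 19, 16]
r5 m[φ3→X15] = [6, 8, 10, 7]
r5 m[φ3→X13] = [8, 10, 11, 12]
r5 m[φ4→X10] = [19, 24, 23, 17]
r5 m[φ4→X4] = [18, 15, 18, 18]
r5 m[φ5→X12] = [23, 24, 21, 20]
r5 m[φ5→X4] = [18, 16, 20, 16]
r5 m[φ6→X12] = [20, 25, 21, 24]
r5 m[φ6→X4] = [19, 13, 20, 12]
r5 m[φ7→X10] = [2, 7, 5, 3]
r5 m[φ7→X13] = [23, 27, 26, 24]
r5 m[X10→φ0] = [18, 29, 20, 22]
r5 m[X10→φ1] = [15, 21, 18, 10]
r5 m[X10→φ4] = [16, 20, 14, 18]
r5 m[X10→φ7] = [23, 26, 20, 22]
r5 m[X15→φ0] = [1, 3, 8, 2]
r5 m[X15→φ3] = [9, 5, 9, 6]
r5 m[X12→φ2] = [15, 21, 14, 16]
r5 m[X12→φ5] = [15, 17, 17, 16]
r5 m[X12→φ6] = [18, 16, 17, 12]
r5 m[X4→φ1] = [18, 18, 33, 18]
r5 m[X4→φ2] = [20, 23, 33, 23]
r5 m[X4→φ4] = [17, 23, 31, 19]
r5 m[X4→φ5] = [18, 24, 31, 24]
r5 m[X4→φ6] = [19, 24, 28, 24]
r5 m[X13→φ3] = [5, 11, 8, 6]
r5 m[X13→φ7] = [2, 3, 3, 6]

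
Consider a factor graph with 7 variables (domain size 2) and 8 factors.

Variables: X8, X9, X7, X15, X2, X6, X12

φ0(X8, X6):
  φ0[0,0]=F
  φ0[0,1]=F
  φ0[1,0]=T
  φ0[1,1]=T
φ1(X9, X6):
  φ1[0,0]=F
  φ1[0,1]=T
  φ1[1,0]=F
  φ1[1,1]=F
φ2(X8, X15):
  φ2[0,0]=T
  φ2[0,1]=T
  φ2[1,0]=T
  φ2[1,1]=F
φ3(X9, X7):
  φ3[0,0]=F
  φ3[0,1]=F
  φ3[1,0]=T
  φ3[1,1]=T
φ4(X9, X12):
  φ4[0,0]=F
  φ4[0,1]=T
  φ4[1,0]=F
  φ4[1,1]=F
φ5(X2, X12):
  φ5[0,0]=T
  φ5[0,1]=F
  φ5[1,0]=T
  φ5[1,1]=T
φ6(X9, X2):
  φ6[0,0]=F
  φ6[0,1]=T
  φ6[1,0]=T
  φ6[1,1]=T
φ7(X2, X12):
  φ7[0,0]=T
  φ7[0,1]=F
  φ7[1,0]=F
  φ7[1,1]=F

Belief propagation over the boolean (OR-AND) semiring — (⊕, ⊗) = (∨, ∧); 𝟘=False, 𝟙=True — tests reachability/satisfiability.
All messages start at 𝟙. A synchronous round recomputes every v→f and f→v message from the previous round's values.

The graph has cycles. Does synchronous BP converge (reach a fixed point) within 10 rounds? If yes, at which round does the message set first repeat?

init: all messages = 𝟙 over 2 values
r1 m[φ0→X8] = [F, T]
r1 m[φ0→X6] = [T, T]
r1 m[φ1→X9] = [T, F]
r1 m[φ1→X6] = [F, T]
r1 m[φ2→X8] = [T, T]
r1 m[φ2→X15] = [T, T]
r1 m[φ3→X9] = [F, T]
r1 m[φ3→X7] = [T, T]
r1 m[φ4→X9] = [T, F]
r1 m[φ4→X12] = [F, T]
r1 m[φ5→X2] = [T, T]
r1 m[φ5→X12] = [T, T]
r1 m[φ6→X9] = [T, T]
r1 m[φ6→X2] = [T, T]
r1 m[φ7→X2] = [T, F]
r1 m[φ7→X12] = [T, F]
r1 m[X8→φ0] = [T, T]
r1 m[X8→φ2] = [T, T]
r1 m[X9→φ1] = [T, T]
r1 m[X9→φ3] = [T, T]
r1 m[X9→φ4] = [T, T]
r1 m[X9→φ6] = [T, T]
r1 m[X7→φ3] = [T, T]
r1 m[X15→φ2] = [T, T]
r1 m[X2→φ5] = [T, T]
r1 m[X2→φ6] = [T, T]
r1 m[X2→φ7] = [T, T]
r1 m[X6→φ0] = [T, T]
r1 m[X6→φ1] = [T, T]
r1 m[X12→φ4] = [T, T]
r1 m[X12→φ5] = [T, T]
r1 m[X12→φ7] = [T, T]
r2 m[φ0→X8] = [F, T]
r2 m[φ0→X6] = [T, T]
r2 m[φ1→X9] = [T, F]
r2 m[φ1→X6] = [F, T]
r2 m[φ2→X8] = [T, T]
r2 m[φ2→X15] = [T, T]
r2 m[φ3→X9] = [F, T]
r2 m[φ3→X7] = [T, T]
r2 m[φ4→X9] = [T, F]
r2 m[φ4→X12] = [F, T]
r2 m[φ5→X2] = [T, T]
r2 m[φ5→X12] = [T, T]
r2 m[φ6→X9] = [T, T]
r2 m[φ6→X2] = [T, T]
r2 m[φ7→X2] = [T, F]
r2 m[φ7→X12] = [T, F]
r2 m[X8→φ0] = [T, T]
r2 m[X8→φ2] = [F, T]
r2 m[X9→φ1] = [F, F]
r2 m[X9→φ3] = [T, F]
r2 m[X9→φ4] = [F, F]
r2 m[X9→φ6] = [F, F]
r2 m[X7→φ3] = [T, T]
r2 m[X15→φ2] = [T, T]
r2 m[X2→φ5] = [T, F]
r2 m[X2→φ6] = [T, F]
r2 m[X2→φ7] = [T, T]
r2 m[X6→φ0] = [F, T]
r2 m[X6→φ1] = [T, T]
r2 m[X12→φ4] = [T, F]
r2 m[X12→φ5] = [F, F]
r2 m[X12→φ7] = [F, T]
r3 m[φ0→X8] = [F, T]
r3 m[φ0→X6] = [T, T]
r3 m[φ1→X9] = [T, F]
r3 m[φ1→X6] = [F, F]
r3 m[φ2→X8] = [T, T]
r3 m[φ2→X15] = [T, F]
r3 m[φ3→X9] = [F, T]
r3 m[φ3→X7] = [F, F]
r3 m[φ4→X9] = [F, F]
r3 m[φ4→X12] = [F, F]
r3 m[φ5→X2] = [F, F]
r3 m[φ5→X12] = [T, F]
r3 m[φ6→X9] = [F, T]
r3 m[φ6→X2] = [F, F]
r3 m[φ7→X2] = [F, F]
r3 m[φ7→X12] = [T, F]
r3 m[X8→φ0] = [T, T]
r3 m[X8→φ2] = [F, T]
r3 m[X9→φ1] = [F, F]
r3 m[X9→φ3] = [T, F]
r3 m[X9→φ4] = [F, F]
r3 m[X9→φ6] = [F, F]
r3 m[X7→φ3] = [T, T]
r3 m[X15→φ2] = [T, T]
r3 m[X2→φ5] = [T, F]
r3 m[X2→φ6] = [T, F]
r3 m[X2→φ7] = [T, T]
r3 m[X6→φ0] = [F, T]
r3 m[X6→φ1] = [T, T]
r3 m[X12→φ4] = [T, F]
r3 m[X12→φ5] = [F, F]
r3 m[X12→φ7] = [F, T]
r4 m[φ0→X8] = [F, T]
r4 m[φ0→X6] = [T, T]
r4 m[φ1→X9] = [T, F]
r4 m[φ1→X6] = [F, F]
r4 m[φ2→X8] = [T, T]
r4 m[φ2→X15] = [T, F]
r4 m[φ3→X9] = [F, T]
r4 m[φ3→X7] = [F, F]
r4 m[φ4→X9] = [F, F]
r4 m[φ4→X12] = [F, F]
r4 m[φ5→X2] = [F, F]
r4 m[φ5→X12] = [T, F]
r4 m[φ6→X9] = [F, T]
r4 m[φ6→X2] = [F, F]
r4 m[φ7→X2] = [F, F]
r4 m[φ7→X12] = [T, F]
r4 m[X8→φ0] = [T, T]
r4 m[X8→φ2] = [F, T]
r4 m[X9→φ1] = [F, F]
r4 m[X9→φ3] = [F, F]
r4 m[X9→φ4] = [F, F]
r4 m[X9→φ6] = [F, F]
r4 m[X7→φ3] = [T, T]
r4 m[X15→φ2] = [T, T]
r4 m[X2→φ5] = [F, F]
r4 m[X2→φ6] = [F, F]
r4 m[X2→φ7] = [F, F]
r4 m[X6→φ0] = [F, F]
r4 m[X6→φ1] = [T, T]
r4 m[X12→φ4] = [T, F]
r4 m[X12→φ5] = [F, F]
r4 m[X12→φ7] = [F, F]
r5 m[φ0→X8] = [F, F]
r5 m[φ0→X6] = [T, T]
r5 m[φ1→X9] = [T, F]
r5 m[φ1→X6] = [F, F]
r5 m[φ2→X8] = [T, T]
r5 m[φ2→X15] = [T, F]
r5 m[φ3→X9] = [F, T]
r5 m[φ3→X7] = [F, F]
r5 m[φ4→X9] = [F, F]
r5 m[φ4→X12] = [F, F]
r5 m[φ5→X2] = [F, F]
r5 m[φ5→X12] = [F, F]
r5 m[φ6→X9] = [F, F]
r5 m[φ6→X2] = [F, F]
r5 m[φ7→X2] = [F, F]
r5 m[φ7→X12] = [F, F]
r5 m[X8→φ0] = [T, T]
r5 m[X8→φ2] = [F, T]
r5 m[X9→φ1] = [F, F]
r5 m[X9→φ3] = [F, F]
r5 m[X9→φ4] = [F, F]
r5 m[X9→φ6] = [F, F]
r5 m[X7→φ3] = [T, T]
r5 m[X15→φ2] = [T, T]
r5 m[X2→φ5] = [F, F]
r5 m[X2→φ6] = [F, F]
r5 m[X2→φ7] = [F, F]
r5 m[X6→φ0] = [F, F]
r5 m[X6→φ1] = [T, T]
r5 m[X12→φ4] = [T, F]
r5 m[X12→φ5] = [F, F]
r5 m[X12→φ7] = [F, F]
r6 m[φ0→X8] = [F, F]
r6 m[φ0→X6] = [T, T]
r6 m[φ1→X9] = [T, F]
r6 m[φ1→X6] = [F, F]
r6 m[φ2→X8] = [T, T]
r6 m[φ2→X15] = [T, F]
r6 m[φ3→X9] = [F, T]
r6 m[φ3→X7] = [F, F]
r6 m[φ4→X9] = [F, F]
r6 m[φ4→X12] = [F, F]
r6 m[φ5→X2] = [F, F]
r6 m[φ5→X12] = [F, F]
r6 m[φ6→X9] = [F, F]
r6 m[φ6→X2] = [F, F]
r6 m[φ7→X2] = [F, F]
r6 m[φ7→X12] = [F, F]
r6 m[X8→φ0] = [T, T]
r6 m[X8→φ2] = [F, F]
r6 m[X9→φ1] = [F, F]
r6 m[X9→φ3] = [F, F]
r6 m[X9→φ4] = [F, F]
r6 m[X9→φ6] = [F, F]
r6 m[X7→φ3] = [T, T]
r6 m[X15→φ2] = [T, T]
r6 m[X2→φ5] = [F, F]
r6 m[X2→φ6] = [F, F]
r6 m[X2→φ7] = [F, F]
r6 m[X6→φ0] = [F, F]
r6 m[X6→φ1] = [T, T]
r6 m[X12→φ4] = [F, F]
r6 m[X12→φ5] = [F, F]
r6 m[X12→φ7] = [F, F]
r7 m[φ0→X8] = [F, F]
r7 m[φ0→X6] = [T, T]
r7 m[φ1→X9] = [T, F]
r7 m[φ1→X6] = [F, F]
r7 m[φ2→X8] = [T, T]
r7 m[φ2→X15] = [F, F]
r7 m[φ3→X9] = [F, T]
r7 m[φ3→X7] = [F, F]
r7 m[φ4→X9] = [F, F]
r7 m[φ4→X12] = [F, F]
r7 m[φ5→X2] = [F, F]
r7 m[φ5→X12] = [F, F]
r7 m[φ6→X9] = [F, F]
r7 m[φ6→X2] = [F, F]
r7 m[φ7→X2] = [F, F]
r7 m[φ7→X12] = [F, F]
r7 m[X8→φ0] = [T, T]
r7 m[X8→φ2] = [F, F]
r7 m[X9→φ1] = [F, F]
r7 m[X9→φ3] = [F, F]
r7 m[X9→φ4] = [F, F]
r7 m[X9→φ6] = [F, F]
r7 m[X7→φ3] = [T, T]
r7 m[X15→φ2] = [T, T]
r7 m[X2→φ5] = [F, F]
r7 m[X2→φ6] = [F, F]
r7 m[X2→φ7] = [F, F]
r7 m[X6→φ0] = [F, F]
r7 m[X6→φ1] = [T, T]
r7 m[X12→φ4] = [F, F]
r7 m[X12→φ5] = [F, F]
r7 m[X12→φ7] = [F, F]
r8 m[φ0→X8] = [F, F]
r8 m[φ0→X6] = [T, T]
r8 m[φ1→X9] = [T, F]
r8 m[φ1→X6] = [F, F]
r8 m[φ2→X8] = [T, T]
r8 m[φ2→X15] = [F, F]
r8 m[φ3→X9] = [F, T]
r8 m[φ3→X7] = [F, F]
r8 m[φ4→X9] = [F, F]
r8 m[φ4→X12] = [F, F]
r8 m[φ5→X2] = [F, F]
r8 m[φ5→X12] = [F, F]
r8 m[φ6→X9] = [F, F]
r8 m[φ6→X2] = [F, F]
r8 m[φ7→X2] = [F, F]
r8 m[φ7→X12] = [F, F]
r8 m[X8→φ0] = [T, T]
r8 m[X8→φ2] = [F, F]
r8 m[X9→φ1] = [F, F]
r8 m[X9→φ3] = [F, F]
r8 m[X9→φ4] = [F, F]
r8 m[X9→φ6] = [F, F]
r8 m[X7→φ3] = [T, T]
r8 m[X15→φ2] = [T, T]
r8 m[X2→φ5] = [F, F]
r8 m[X2→φ6] = [F, F]
r8 m[X2→φ7] = [F, F]
r8 m[X6→φ0] = [F, F]
r8 m[X6→φ1] = [T, T]
r8 m[X12→φ4] = [F, F]
r8 m[X12→φ5] = [F, F]
r8 m[X12→φ7] = [F, F]
fixed point reached at round 8
messages reach a fixed point at round 8

CONVERGED at round 8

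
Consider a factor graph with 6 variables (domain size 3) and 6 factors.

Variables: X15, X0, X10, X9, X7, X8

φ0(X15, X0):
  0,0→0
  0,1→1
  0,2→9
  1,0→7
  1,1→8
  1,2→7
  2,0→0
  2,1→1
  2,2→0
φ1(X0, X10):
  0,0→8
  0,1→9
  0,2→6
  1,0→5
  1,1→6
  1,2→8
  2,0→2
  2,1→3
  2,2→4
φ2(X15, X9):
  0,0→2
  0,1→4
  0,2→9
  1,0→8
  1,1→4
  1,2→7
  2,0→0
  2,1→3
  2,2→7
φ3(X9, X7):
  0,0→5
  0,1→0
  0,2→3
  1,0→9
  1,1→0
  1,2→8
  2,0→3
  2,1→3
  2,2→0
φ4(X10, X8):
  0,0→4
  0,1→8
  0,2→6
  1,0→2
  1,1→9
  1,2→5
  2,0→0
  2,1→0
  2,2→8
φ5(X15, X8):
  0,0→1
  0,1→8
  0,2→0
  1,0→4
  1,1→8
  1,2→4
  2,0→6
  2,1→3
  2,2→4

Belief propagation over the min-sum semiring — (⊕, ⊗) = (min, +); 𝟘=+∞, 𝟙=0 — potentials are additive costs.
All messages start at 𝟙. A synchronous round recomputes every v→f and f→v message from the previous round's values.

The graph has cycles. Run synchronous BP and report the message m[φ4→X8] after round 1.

message @ round 1 = [0, 0, 5]

init: all messages = 𝟙 over 3 values
r1 m[φ0→X15] = [0, 7, 0]
r1 m[φ0→X0] = [0, 1, 0]
r1 m[φ1→X0] = [6, 5, 2]
r1 m[φ1→X10] = [2, 3, 4]
r1 m[φ2→X15] = [2, 4, 0]
r1 m[φ2→X9] = [0, 3, 7]
r1 m[φ3→X9] = [0, 0, 0]
r1 m[φ3→X7] = [3, 0, 0]
r1 m[φ4→X10] = [4, 2, 0]
r1 m[φ4→X8] = [0, 0, 5]
r1 m[φ5→X15] = [0, 4, 3]
r1 m[φ5→X8] = [1, 3, 0]
r1 m[X15→φ0] = [0, 0, 0]
r1 m[X15→φ2] = [0, 0, 0]
r1 m[X15→φ5] = [0, 0, 0]
r1 m[X0→φ0] = [0, 0, 0]
r1 m[X0→φ1] = [0, 0, 0]
r1 m[X10→φ1] = [0, 0, 0]
r1 m[X10→φ4] = [0, 0, 0]
r1 m[X9→φ2] = [0, 0, 0]
r1 m[X9→φ3] = [0, 0, 0]
r1 m[X7→φ3] = [0, 0, 0]
r1 m[X8→φ4] = [0, 0, 0]
r1 m[X8→φ5] = [0, 0, 0]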